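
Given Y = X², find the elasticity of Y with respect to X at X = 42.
Elasticity = 2

Elasticity = (dY/dX) · (X/Y)

dY/dX = 2·X
At X = 42: dY/dX = 84, Y = 1764

Elasticity = 84 · (42 / 1764) = 2

Interpretation: for a small percentage change in X, the percentage change in Y is approximately 2.00 times as large.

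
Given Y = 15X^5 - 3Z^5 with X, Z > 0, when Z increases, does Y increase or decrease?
Y decreases

Taking the partial derivative:
∂Y/∂Z = -15Z^4

∂Y/∂Z = -15Z^4 < 0 (assuming positive values)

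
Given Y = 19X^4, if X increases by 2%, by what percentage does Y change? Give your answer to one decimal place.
8.2%

For Y = 19X^4:
If X → X(1 + 0.02)
Then Y → Y · (1 + 0.02)^4
     ≈ Y · 1.0824

Percentage change = ((1 + 0.02)^4 − 1) × 100% ≈ 8.2%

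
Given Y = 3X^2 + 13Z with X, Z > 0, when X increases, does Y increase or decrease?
Y increases

Taking the partial derivative:
∂Y/∂X = 6X

∂Y/∂X = 6X > 0 (assuming positive values)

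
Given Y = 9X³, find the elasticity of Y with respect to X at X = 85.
Elasticity = 3

Elasticity = (dY/dX) · (X/Y)

dY/dX = 27·X²
At X = 85: dY/dX = 195075, Y = 5527125

Elasticity = 195075 · (85 / 5527125) = 3

Interpretation: for a small percentage change in X, the percentage change in Y is approximately 3.00 times as large.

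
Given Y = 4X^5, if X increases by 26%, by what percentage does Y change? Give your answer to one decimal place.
217.6%

For Y = 4X^5:
If X → X(1 + 0.26)
Then Y → Y · (1 + 0.26)^5
     ≈ Y · 3.1758

Percentage change = ((1 + 0.26)^5 − 1) × 100% ≈ 217.6%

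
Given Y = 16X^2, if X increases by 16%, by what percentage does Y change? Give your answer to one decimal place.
34.6%

For Y = 16X^2:
If X → X(1 + 0.16)
Then Y → Y · (1 + 0.16)^2
     = Y · 1.3456

Percentage change = ((1 + 0.16)^2 − 1) × 100% ≈ 34.6%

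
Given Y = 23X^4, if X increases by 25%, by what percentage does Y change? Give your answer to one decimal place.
144.1%

For Y = 23X^4:
If X → X(1 + 0.25)
Then Y → Y · (1 + 0.25)^4
     ≈ Y · 2.4414

Percentage change = ((1 + 0.25)^4 − 1) × 100% ≈ 144.1%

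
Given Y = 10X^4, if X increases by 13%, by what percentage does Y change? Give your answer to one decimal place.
63.0%

For Y = 10X^4:
If X → X(1 + 0.13)
Then Y → Y · (1 + 0.13)^4
     ≈ Y · 1.6305

Percentage change = ((1 + 0.13)^4 − 1) × 100% ≈ 63.0%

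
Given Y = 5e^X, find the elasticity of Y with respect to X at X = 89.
Elasticity = 89

Elasticity = (dY/dX) · (X/Y)

dY/dX = 5·e^X
At X = 89: dY/dX = 5·e^89, Y = 5·e^89

Elasticity = (5·e^89) · (89 / (5·e^89)) = 89

Interpretation: for a small percentage change in X, the percentage change in Y is approximately 89.00 times as large.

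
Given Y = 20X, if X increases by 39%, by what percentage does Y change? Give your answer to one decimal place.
39.0%

For Y = 20X:
If X → X(1 + 0.39)
Then Y → Y · (1 + 0.39)^1
     = Y · 1.3900

Percentage change = ((1 + 0.39)^1 − 1) × 100% = 39.0%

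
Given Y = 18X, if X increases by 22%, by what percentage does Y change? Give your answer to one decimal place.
22.0%

For Y = 18X:
If X → X(1 + 0.22)
Then Y → Y · (1 + 0.22)^1
     = Y · 1.2200

Percentage change = ((1 + 0.22)^1 − 1) × 100% = 22.0%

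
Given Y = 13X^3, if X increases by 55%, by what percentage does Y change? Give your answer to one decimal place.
272.4%

For Y = 13X^3:
If X → X(1 + 0.55)
Then Y → Y · (1 + 0.55)^3
     ≈ Y · 3.7239

Percentage change = ((1 + 0.55)^3 − 1) × 100% ≈ 272.4%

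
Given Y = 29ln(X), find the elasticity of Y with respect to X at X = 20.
Elasticity = 1/ln(20) ≈ 0.3338

Elasticity = (dY/dX) · (X/Y)

dY/dX = 29/X
At X = 20: dY/dX = 29/20, Y = 29·ln(20)

Elasticity = (29/20) · (20 / (29·ln(20))) = 1/ln(20) ≈ 0.3338

Interpretation: for a small percentage change in X, the percentage change in Y is approximately 0.33 times as large.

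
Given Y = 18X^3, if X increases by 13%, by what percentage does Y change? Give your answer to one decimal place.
44.3%

For Y = 18X^3:
If X → X(1 + 0.13)
Then Y → Y · (1 + 0.13)^3
     ≈ Y · 1.4429

Percentage change = ((1 + 0.13)^3 − 1) × 100% ≈ 44.3%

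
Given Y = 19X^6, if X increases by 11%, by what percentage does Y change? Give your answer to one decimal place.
87.0%

For Y = 19X^6:
If X → X(1 + 0.11)
Then Y → Y · (1 + 0.11)^6
     ≈ Y · 1.8704

Percentage change = ((1 + 0.11)^6 − 1) × 100% ≈ 87.0%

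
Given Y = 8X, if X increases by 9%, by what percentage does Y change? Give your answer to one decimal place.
9.0%

For Y = 8X:
If X → X(1 + 0.09)
Then Y → Y · (1 + 0.09)^1
     = Y · 1.0900

Percentage change = ((1 + 0.09)^1 − 1) × 100% = 9.0%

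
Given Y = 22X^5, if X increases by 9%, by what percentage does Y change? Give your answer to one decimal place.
53.9%

For Y = 22X^5:
If X → X(1 + 0.09)
Then Y → Y · (1 + 0.09)^5
     ≈ Y · 1.5386

Percentage change = ((1 + 0.09)^5 − 1) × 100% ≈ 53.9%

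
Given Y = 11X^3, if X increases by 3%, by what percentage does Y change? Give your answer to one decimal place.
9.3%

For Y = 11X^3:
If X → X(1 + 0.03)
Then Y → Y · (1 + 0.03)^3
     ≈ Y · 1.0927

Percentage change = ((1 + 0.03)^3 − 1) × 100% ≈ 9.3%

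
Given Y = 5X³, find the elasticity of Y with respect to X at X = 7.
Elasticity = 3

Elasticity = (dY/dX) · (X/Y)

dY/dX = 15·X²
At X = 7: dY/dX = 735, Y = 1715

Elasticity = 735 · (7 / 1715) = 3

Interpretation: for a small percentage change in X, the percentage change in Y is approximately 3.00 times as large.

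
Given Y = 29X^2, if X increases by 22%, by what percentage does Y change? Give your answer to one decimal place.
48.8%

For Y = 29X^2:
If X → X(1 + 0.22)
Then Y → Y · (1 + 0.22)^2
     = Y · 1.4884

Percentage change = ((1 + 0.22)^2 − 1) × 100% ≈ 48.8%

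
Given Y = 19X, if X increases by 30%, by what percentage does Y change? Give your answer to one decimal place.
30.0%

For Y = 19X:
If X → X(1 + 0.3)
Then Y → Y · (1 + 0.3)^1
     = Y · 1.3000

Percentage change = ((1 + 0.3)^1 − 1) × 100% = 30.0%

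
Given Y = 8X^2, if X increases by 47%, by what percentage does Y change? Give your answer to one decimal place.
116.1%

For Y = 8X^2:
If X → X(1 + 0.47)
Then Y → Y · (1 + 0.47)^2
     = Y · 2.1609

Percentage change = ((1 + 0.47)^2 − 1) × 100% ≈ 116.1%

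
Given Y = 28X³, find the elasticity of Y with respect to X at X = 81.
Elasticity = 3

Elasticity = (dY/dX) · (X/Y)

dY/dX = 84·X²
At X = 81: dY/dX = 551124, Y = 14880348

Elasticity = 551124 · (81 / 14880348) = 3

Interpretation: for a small percentage change in X, the percentage change in Y is approximately 3.00 times as large.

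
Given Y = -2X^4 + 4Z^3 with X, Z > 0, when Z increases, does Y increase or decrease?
Y increases

Taking the partial derivative:
∂Y/∂Z = 12Z^2

∂Y/∂Z = 12Z^2 > 0 (assuming positive values)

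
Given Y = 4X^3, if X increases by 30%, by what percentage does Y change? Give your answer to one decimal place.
119.7%

For Y = 4X^3:
If X → X(1 + 0.3)
Then Y → Y · (1 + 0.3)^3
     = Y · 2.1970

Percentage change = ((1 + 0.3)^3 − 1) × 100% = 119.7%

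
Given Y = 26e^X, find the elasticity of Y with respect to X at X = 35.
Elasticity = 35

Elasticity = (dY/dX) · (X/Y)

dY/dX = 26·e^X
At X = 35: dY/dX = 26·e^35, Y = 26·e^35

Elasticity = (26·e^35) · (35 / (26·e^35)) = 35

Interpretation: for a small percentage change in X, the percentage change in Y is approximately 35.00 times as large.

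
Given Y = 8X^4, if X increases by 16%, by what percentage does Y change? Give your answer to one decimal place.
81.1%

For Y = 8X^4:
If X → X(1 + 0.16)
Then Y → Y · (1 + 0.16)^4
     ≈ Y · 1.8106

Percentage change = ((1 + 0.16)^4 − 1) × 100% ≈ 81.1%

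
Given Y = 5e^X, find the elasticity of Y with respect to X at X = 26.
Elasticity = 26

Elasticity = (dY/dX) · (X/Y)

dY/dX = 5·e^X
At X = 26: dY/dX = 5·e^26, Y = 5·e^26

Elasticity = (5·e^26) · (26 / (5·e^26)) = 26

Interpretation: for a small percentage change in X, the percentage change in Y is approximately 26.00 times as large.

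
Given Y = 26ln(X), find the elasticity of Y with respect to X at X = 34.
Elasticity = 1/ln(34) ≈ 0.2836

Elasticity = (dY/dX) · (X/Y)

dY/dX = 26/X
At X = 34: dY/dX = 13/17, Y = 26·ln(34)

Elasticity = (13/17) · (34 / (26·ln(34))) = 1/ln(34) ≈ 0.2836

Interpretation: for a small percentage change in X, the percentage change in Y is approximately 0.28 times as large.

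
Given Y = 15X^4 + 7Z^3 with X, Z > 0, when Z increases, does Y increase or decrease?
Y increases

Taking the partial derivative:
∂Y/∂Z = 21Z^2

∂Y/∂Z = 21Z^2 > 0 (assuming positive values)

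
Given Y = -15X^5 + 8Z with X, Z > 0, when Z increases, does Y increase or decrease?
Y increases

Taking the partial derivative:
∂Y/∂Z = 8

∂Y/∂Z = 8 > 0 (assuming positive values)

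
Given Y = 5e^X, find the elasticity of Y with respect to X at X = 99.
Elasticity = 99

Elasticity = (dY/dX) · (X/Y)

dY/dX = 5·e^X
At X = 99: dY/dX = 5·e^99, Y = 5·e^99

Elasticity = (5·e^99) · (99 / (5·e^99)) = 99

Interpretation: for a small percentage change in X, the percentage change in Y is approximately 99.00 times as large.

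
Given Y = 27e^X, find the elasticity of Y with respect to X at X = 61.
Elasticity = 61

Elasticity = (dY/dX) · (X/Y)

dY/dX = 27·e^X
At X = 61: dY/dX = 27·e^61, Y = 27·e^61

Elasticity = (27·e^61) · (61 / (27·e^61)) = 61

Interpretation: for a small percentage change in X, the percentage change in Y is approximately 61.00 times as large.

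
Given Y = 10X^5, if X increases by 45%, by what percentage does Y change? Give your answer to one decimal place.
541.0%

For Y = 10X^5:
If X → X(1 + 0.45)
Then Y → Y · (1 + 0.45)^5
     ≈ Y · 6.4097

Percentage change = ((1 + 0.45)^5 − 1) × 100% ≈ 541.0%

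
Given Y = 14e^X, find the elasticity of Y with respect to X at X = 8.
Elasticity = 8

Elasticity = (dY/dX) · (X/Y)

dY/dX = 14·e^X
At X = 8: dY/dX = 14·e^8, Y = 14·e^8

Elasticity = (14·e^8) · (8 / (14·e^8)) = 8

Interpretation: for a small percentage change in X, the percentage change in Y is approximately 8.00 times as large.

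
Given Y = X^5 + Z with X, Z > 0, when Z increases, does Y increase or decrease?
Y increases

Taking the partial derivative:
∂Y/∂Z = 1

∂Y/∂Z = 1 > 0 (assuming positive values)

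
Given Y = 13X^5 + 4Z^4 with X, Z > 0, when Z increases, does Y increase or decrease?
Y increases

Taking the partial derivative:
∂Y/∂Z = 16Z^3

∂Y/∂Z = 16Z^3 > 0 (assuming positive values)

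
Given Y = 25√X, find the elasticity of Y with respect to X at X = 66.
Elasticity = 1/2

Elasticity = (dY/dX) · (X/Y)

dY/dX = 25/(2·√X)
At X = 66: dY/dX = 25·√66/132, Y = 25·√66

Elasticity = (25·√66/132) · (66 / (25·√66)) = 1/2

Interpretation: for a small percentage change in X, the percentage change in Y is approximately 0.50 times as large.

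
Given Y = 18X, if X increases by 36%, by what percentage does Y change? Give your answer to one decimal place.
36.0%

For Y = 18X:
If X → X(1 + 0.36)
Then Y → Y · (1 + 0.36)^1
     = Y · 1.3600

Percentage change = ((1 + 0.36)^1 − 1) × 100% = 36.0%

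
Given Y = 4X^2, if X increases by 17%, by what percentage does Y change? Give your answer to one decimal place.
36.9%

For Y = 4X^2:
If X → X(1 + 0.17)
Then Y → Y · (1 + 0.17)^2
     = Y · 1.3689

Percentage change = ((1 + 0.17)^2 − 1) × 100% ≈ 36.9%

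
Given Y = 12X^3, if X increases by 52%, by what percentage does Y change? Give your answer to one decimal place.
251.2%

For Y = 12X^3:
If X → X(1 + 0.52)
Then Y → Y · (1 + 0.52)^3
     ≈ Y · 3.5118

Percentage change = ((1 + 0.52)^3 − 1) × 100% ≈ 251.2%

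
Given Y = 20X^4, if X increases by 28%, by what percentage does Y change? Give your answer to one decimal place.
168.4%

For Y = 20X^4:
If X → X(1 + 0.28)
Then Y → Y · (1 + 0.28)^4
     ≈ Y · 2.6844

Percentage change = ((1 + 0.28)^4 − 1) × 100% ≈ 168.4%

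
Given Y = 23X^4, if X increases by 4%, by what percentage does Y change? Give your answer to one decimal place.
17.0%

For Y = 23X^4:
If X → X(1 + 0.04)
Then Y → Y · (1 + 0.04)^4
     ≈ Y · 1.1699

Percentage change = ((1 + 0.04)^4 − 1) × 100% ≈ 17.0%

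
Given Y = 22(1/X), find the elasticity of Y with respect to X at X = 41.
Elasticity = -1

Elasticity = (dY/dX) · (X/Y)

dY/dX = -22/X²
At X = 41: dY/dX = -22/1681, Y = 22/41

Elasticity = (-22/1681) · (41 / (22/41)) = -1

Interpretation: for a small percentage change in X, the percentage change in Y is approximately -1.00 times as large.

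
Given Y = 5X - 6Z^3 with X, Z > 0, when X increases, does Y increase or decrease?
Y increases

Taking the partial derivative:
∂Y/∂X = 5

∂Y/∂X = 5 > 0 (assuming positive values)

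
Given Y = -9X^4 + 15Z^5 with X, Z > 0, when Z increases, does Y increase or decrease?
Y increases

Taking the partial derivative:
∂Y/∂Z = 75Z^4

∂Y/∂Z = 75Z^4 > 0 (assuming positive values)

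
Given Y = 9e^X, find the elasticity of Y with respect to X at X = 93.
Elasticity = 93

Elasticity = (dY/dX) · (X/Y)

dY/dX = 9·e^X
At X = 93: dY/dX = 9·e^93, Y = 9·e^93

Elasticity = (9·e^93) · (93 / (9·e^93)) = 93

Interpretation: for a small percentage change in X, the percentage change in Y is approximately 93.00 times as large.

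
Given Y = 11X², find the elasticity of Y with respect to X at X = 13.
Elasticity = 2

Elasticity = (dY/dX) · (X/Y)

dY/dX = 22·X
At X = 13: dY/dX = 286, Y = 1859

Elasticity = 286 · (13 / 1859) = 2

Interpretation: for a small percentage change in X, the percentage change in Y is approximately 2.00 times as large.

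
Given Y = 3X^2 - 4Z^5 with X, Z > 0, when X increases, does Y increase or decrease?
Y increases

Taking the partial derivative:
∂Y/∂X = 6X

∂Y/∂X = 6X > 0 (assuming positive values)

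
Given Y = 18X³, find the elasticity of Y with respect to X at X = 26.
Elasticity = 3

Elasticity = (dY/dX) · (X/Y)

dY/dX = 54·X²
At X = 26: dY/dX = 36504, Y = 316368

Elasticity = 36504 · (26 / 316368) = 3

Interpretation: for a small percentage change in X, the percentage change in Y is approximately 3.00 times as large.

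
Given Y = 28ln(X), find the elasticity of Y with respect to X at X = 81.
Elasticity = 1/ln(81) ≈ 0.2276

Elasticity = (dY/dX) · (X/Y)

dY/dX = 28/X
At X = 81: dY/dX = 28/81, Y = 28·ln(81)

Elasticity = (28/81) · (81 / (28·ln(81))) = 1/ln(81) ≈ 0.2276

Interpretation: for a small percentage change in X, the percentage change in Y is approximately 0.23 times as large.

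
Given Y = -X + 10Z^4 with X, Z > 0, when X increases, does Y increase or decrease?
Y decreases

Taking the partial derivative:
∂Y/∂X = -1

∂Y/∂X = -1 < 0 (assuming positive values)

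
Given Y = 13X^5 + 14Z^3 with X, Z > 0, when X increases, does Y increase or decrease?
Y increases

Taking the partial derivative:
∂Y/∂X = 65X^4

∂Y/∂X = 65X^4 > 0 (assuming positive values)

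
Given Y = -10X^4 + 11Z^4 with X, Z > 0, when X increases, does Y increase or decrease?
Y decreases

Taking the partial derivative:
∂Y/∂X = -40X^3

∂Y/∂X = -40X^3 < 0 (assuming positive values)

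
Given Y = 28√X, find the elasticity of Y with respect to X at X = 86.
Elasticity = 1/2

Elasticity = (dY/dX) · (X/Y)

dY/dX = 14/√X
At X = 86: dY/dX = 7·√86/43, Y = 28·√86

Elasticity = (7·√86/43) · (86 / (28·√86)) = 1/2

Interpretation: for a small percentage change in X, the percentage change in Y is approximately 0.50 times as large.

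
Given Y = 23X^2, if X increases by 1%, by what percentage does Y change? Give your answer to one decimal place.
2.0%

For Y = 23X^2:
If X → X(1 + 0.01)
Then Y → Y · (1 + 0.01)^2
     = Y · 1.0201

Percentage change = ((1 + 0.01)^2 − 1) × 100% ≈ 2.0%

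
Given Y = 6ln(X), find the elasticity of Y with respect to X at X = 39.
Elasticity = 1/ln(39) ≈ 0.2730

Elasticity = (dY/dX) · (X/Y)

dY/dX = 6/X
At X = 39: dY/dX = 2/13, Y = 6·ln(39)

Elasticity = (2/13) · (39 / (6·ln(39))) = 1/ln(39) ≈ 0.2730

Interpretation: for a small percentage change in X, the percentage change in Y is approximately 0.27 times as large.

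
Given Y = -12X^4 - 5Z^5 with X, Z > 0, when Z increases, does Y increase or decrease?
Y decreases

Taking the partial derivative:
∂Y/∂Z = -25Z^4

∂Y/∂Z = -25Z^4 < 0 (assuming positive values)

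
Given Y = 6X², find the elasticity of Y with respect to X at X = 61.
Elasticity = 2

Elasticity = (dY/dX) · (X/Y)

dY/dX = 12·X
At X = 61: dY/dX = 732, Y = 22326

Elasticity = 732 · (61 / 22326) = 2

Interpretation: for a small percentage change in X, the percentage change in Y is approximately 2.00 times as large.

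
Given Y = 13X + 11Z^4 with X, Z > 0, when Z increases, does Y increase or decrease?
Y increases

Taking the partial derivative:
∂Y/∂Z = 44Z^3

∂Y/∂Z = 44Z^3 > 0 (assuming positive values)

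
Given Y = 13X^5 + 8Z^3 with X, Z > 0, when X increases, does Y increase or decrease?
Y increases

Taking the partial derivative:
∂Y/∂X = 65X^4

∂Y/∂X = 65X^4 > 0 (assuming positive values)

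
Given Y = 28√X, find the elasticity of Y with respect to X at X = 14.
Elasticity = 1/2

Elasticity = (dY/dX) · (X/Y)

dY/dX = 14/√X
At X = 14: dY/dX = √14, Y = 28·√14

Elasticity = (√14) · (14 / (28·√14)) = 1/2

Interpretation: for a small percentage change in X, the percentage change in Y is approximately 0.50 times as large.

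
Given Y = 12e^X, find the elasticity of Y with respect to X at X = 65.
Elasticity = 65

Elasticity = (dY/dX) · (X/Y)

dY/dX = 12·e^X
At X = 65: dY/dX = 12·e^65, Y = 12·e^65

Elasticity = (12·e^65) · (65 / (12·e^65)) = 65

Interpretation: for a small percentage change in X, the percentage change in Y is approximately 65.00 times as large.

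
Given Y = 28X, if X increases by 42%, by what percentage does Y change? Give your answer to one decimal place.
42.0%

For Y = 28X:
If X → X(1 + 0.42)
Then Y → Y · (1 + 0.42)^1
     = Y · 1.4200

Percentage change = ((1 + 0.42)^1 − 1) × 100% = 42.0%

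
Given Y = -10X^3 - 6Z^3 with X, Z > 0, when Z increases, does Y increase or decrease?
Y decreases

Taking the partial derivative:
∂Y/∂Z = -18Z^2

∂Y/∂Z = -18Z^2 < 0 (assuming positive values)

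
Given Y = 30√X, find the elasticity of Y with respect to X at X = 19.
Elasticity = 1/2

Elasticity = (dY/dX) · (X/Y)

dY/dX = 15/√X
At X = 19: dY/dX = 15·√19/19, Y = 30·√19

Elasticity = (15·√19/19) · (19 / (30·√19)) = 1/2

Interpretation: for a small percentage change in X, the percentage change in Y is approximately 0.50 times as large.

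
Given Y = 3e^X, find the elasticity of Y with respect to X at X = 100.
Elasticity = 100

Elasticity = (dY/dX) · (X/Y)

dY/dX = 3·e^X
At X = 100: dY/dX = 3·e^100, Y = 3·e^100

Elasticity = (3·e^100) · (100 / (3·e^100)) = 100

Interpretation: for a small percentage change in X, the percentage change in Y is approximately 100.00 times as large.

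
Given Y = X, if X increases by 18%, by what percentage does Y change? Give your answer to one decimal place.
18.0%

For Y = X:
If X → X(1 + 0.18)
Then Y → Y · (1 + 0.18)^1
     = Y · 1.1800

Percentage change = ((1 + 0.18)^1 − 1) × 100% = 18.0%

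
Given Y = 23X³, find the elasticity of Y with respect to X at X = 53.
Elasticity = 3

Elasticity = (dY/dX) · (X/Y)

dY/dX = 69·X²
At X = 53: dY/dX = 193821, Y = 3424171

Elasticity = 193821 · (53 / 3424171) = 3

Interpretation: for a small percentage change in X, the percentage change in Y is approximately 3.00 times as large.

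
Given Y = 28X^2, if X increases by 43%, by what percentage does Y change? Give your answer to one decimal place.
104.5%

For Y = 28X^2:
If X → X(1 + 0.43)
Then Y → Y · (1 + 0.43)^2
     = Y · 2.0449

Percentage change = ((1 + 0.43)^2 − 1) × 100% ≈ 104.5%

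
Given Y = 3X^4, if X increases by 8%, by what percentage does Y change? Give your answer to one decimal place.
36.0%

For Y = 3X^4:
If X → X(1 + 0.08)
Then Y → Y · (1 + 0.08)^4
     ≈ Y · 1.3605

Percentage change = ((1 + 0.08)^4 − 1) × 100% ≈ 36.0%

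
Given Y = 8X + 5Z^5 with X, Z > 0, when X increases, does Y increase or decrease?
Y increases

Taking the partial derivative:
∂Y/∂X = 8

∂Y/∂X = 8 > 0 (assuming positive values)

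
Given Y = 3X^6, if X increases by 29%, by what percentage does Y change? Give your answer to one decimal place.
360.8%

For Y = 3X^6:
If X → X(1 + 0.29)
Then Y → Y · (1 + 0.29)^6
     ≈ Y · 4.6083

Percentage change = ((1 + 0.29)^6 − 1) × 100% ≈ 360.8%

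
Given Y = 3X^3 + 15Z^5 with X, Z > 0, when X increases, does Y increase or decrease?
Y increases

Taking the partial derivative:
∂Y/∂X = 9X^2

∂Y/∂X = 9X^2 > 0 (assuming positive values)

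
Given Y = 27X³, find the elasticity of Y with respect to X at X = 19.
Elasticity = 3

Elasticity = (dY/dX) · (X/Y)

dY/dX = 81·X²
At X = 19: dY/dX = 29241, Y = 185193

Elasticity = 29241 · (19 / 185193) = 3

Interpretation: for a small percentage change in X, the percentage change in Y is approximately 3.00 times as large.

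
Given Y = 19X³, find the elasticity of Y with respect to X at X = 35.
Elasticity = 3

Elasticity = (dY/dX) · (X/Y)

dY/dX = 57·X²
At X = 35: dY/dX = 69825, Y = 814625

Elasticity = 69825 · (35 / 814625) = 3

Interpretation: for a small percentage change in X, the percentage change in Y is approximately 3.00 times as large.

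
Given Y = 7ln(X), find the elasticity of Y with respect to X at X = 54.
Elasticity = 1/ln(54) ≈ 0.2507

Elasticity = (dY/dX) · (X/Y)

dY/dX = 7/X
At X = 54: dY/dX = 7/54, Y = 7·ln(54)

Elasticity = (7/54) · (54 / (7·ln(54))) = 1/ln(54) ≈ 0.2507

Interpretation: for a small percentage change in X, the percentage change in Y is approximately 0.25 times as large.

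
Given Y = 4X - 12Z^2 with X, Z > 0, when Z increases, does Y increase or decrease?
Y decreases

Taking the partial derivative:
∂Y/∂Z = -24Z

∂Y/∂Z = -24Z < 0 (assuming positive values)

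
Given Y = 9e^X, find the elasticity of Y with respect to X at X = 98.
Elasticity = 98

Elasticity = (dY/dX) · (X/Y)

dY/dX = 9·e^X
At X = 98: dY/dX = 9·e^98, Y = 9·e^98

Elasticity = (9·e^98) · (98 / (9·e^98)) = 98

Interpretation: for a small percentage change in X, the percentage change in Y is approximately 98.00 times as large.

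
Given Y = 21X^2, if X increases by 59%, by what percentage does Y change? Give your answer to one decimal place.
152.8%

For Y = 21X^2:
If X → X(1 + 0.59)
Then Y → Y · (1 + 0.59)^2
     = Y · 2.5281

Percentage change = ((1 + 0.59)^2 − 1) × 100% ≈ 152.8%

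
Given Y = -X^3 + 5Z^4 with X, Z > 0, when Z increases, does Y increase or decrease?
Y increases

Taking the partial derivative:
∂Y/∂Z = 20Z^3

∂Y/∂Z = 20Z^3 > 0 (assuming positive values)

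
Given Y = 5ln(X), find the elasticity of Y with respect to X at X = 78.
Elasticity = 1/ln(78) ≈ 0.2295

Elasticity = (dY/dX) · (X/Y)

dY/dX = 5/X
At X = 78: dY/dX = 5/78, Y = 5·ln(78)

Elasticity = (5/78) · (78 / (5·ln(78))) = 1/ln(78) ≈ 0.2295

Interpretation: for a small percentage change in X, the percentage change in Y is approximately 0.23 times as large.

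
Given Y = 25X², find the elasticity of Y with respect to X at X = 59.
Elasticity = 2

Elasticity = (dY/dX) · (X/Y)

dY/dX = 50·X
At X = 59: dY/dX = 2950, Y = 87025

Elasticity = 2950 · (59 / 87025) = 2

Interpretation: for a small percentage change in X, the percentage change in Y is approximately 2.00 times as large.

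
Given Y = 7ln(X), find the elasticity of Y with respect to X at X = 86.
Elasticity = 1/ln(86) ≈ 0.2245

Elasticity = (dY/dX) · (X/Y)

dY/dX = 7/X
At X = 86: dY/dX = 7/86, Y = 7·ln(86)

Elasticity = (7/86) · (86 / (7·ln(86))) = 1/ln(86) ≈ 0.2245

Interpretation: for a small percentage change in X, the percentage change in Y is approximately 0.22 times as large.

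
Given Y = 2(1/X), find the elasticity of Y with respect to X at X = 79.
Elasticity = -1

Elasticity = (dY/dX) · (X/Y)

dY/dX = -2/X²
At X = 79: dY/dX = -2/6241, Y = 2/79

Elasticity = (-2/6241) · (79 / (2/79)) = -1

Interpretation: for a small percentage change in X, the percentage change in Y is approximately -1.00 times as large.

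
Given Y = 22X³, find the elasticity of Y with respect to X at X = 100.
Elasticity = 3

Elasticity = (dY/dX) · (X/Y)

dY/dX = 66·X²
At X = 100: dY/dX = 660000, Y = 22000000

Elasticity = 660000 · (100 / 22000000) = 3

Interpretation: for a small percentage change in X, the percentage change in Y is approximately 3.00 times as large.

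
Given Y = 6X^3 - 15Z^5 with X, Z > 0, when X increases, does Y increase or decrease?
Y increases

Taking the partial derivative:
∂Y/∂X = 18X^2

∂Y/∂X = 18X^2 > 0 (assuming positive values)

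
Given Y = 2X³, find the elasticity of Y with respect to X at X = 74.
Elasticity = 3

Elasticity = (dY/dX) · (X/Y)

dY/dX = 6·X²
At X = 74: dY/dX = 32856, Y = 810448

Elasticity = 32856 · (74 / 810448) = 3

Interpretation: for a small percentage change in X, the percentage change in Y is approximately 3.00 times as large.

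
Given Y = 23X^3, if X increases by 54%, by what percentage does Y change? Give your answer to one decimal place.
265.2%

For Y = 23X^3:
If X → X(1 + 0.54)
Then Y → Y · (1 + 0.54)^3
     ≈ Y · 3.6523

Percentage change = ((1 + 0.54)^3 − 1) × 100% ≈ 265.2%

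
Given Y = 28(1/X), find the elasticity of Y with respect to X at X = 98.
Elasticity = -1

Elasticity = (dY/dX) · (X/Y)

dY/dX = -28/X²
At X = 98: dY/dX = -1/343, Y = 2/7

Elasticity = (-1/343) · (98 / (2/7)) = -1

Interpretation: for a small percentage change in X, the percentage change in Y is approximately -1.00 times as large.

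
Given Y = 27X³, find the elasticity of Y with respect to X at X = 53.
Elasticity = 3

Elasticity = (dY/dX) · (X/Y)

dY/dX = 81·X²
At X = 53: dY/dX = 227529, Y = 4019679

Elasticity = 227529 · (53 / 4019679) = 3

Interpretation: for a small percentage change in X, the percentage change in Y is approximately 3.00 times as large.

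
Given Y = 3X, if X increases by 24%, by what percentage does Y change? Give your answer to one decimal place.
24.0%

For Y = 3X:
If X → X(1 + 0.24)
Then Y → Y · (1 + 0.24)^1
     = Y · 1.2400

Percentage change = ((1 + 0.24)^1 − 1) × 100% = 24.0%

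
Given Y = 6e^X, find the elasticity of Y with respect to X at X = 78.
Elasticity = 78

Elasticity = (dY/dX) · (X/Y)

dY/dX = 6·e^X
At X = 78: dY/dX = 6·e^78, Y = 6·e^78

Elasticity = (6·e^78) · (78 / (6·e^78)) = 78

Interpretation: for a small percentage change in X, the percentage change in Y is approximately 78.00 times as large.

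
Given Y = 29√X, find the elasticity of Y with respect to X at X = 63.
Elasticity = 1/2

Elasticity = (dY/dX) · (X/Y)

dY/dX = 29/(2·√X)
At X = 63: dY/dX = 29·√7/42, Y = 87·√7

Elasticity = (29·√7/42) · (63 / (87·√7)) = 1/2

Interpretation: for a small percentage change in X, the percentage change in Y is approximately 0.50 times as large.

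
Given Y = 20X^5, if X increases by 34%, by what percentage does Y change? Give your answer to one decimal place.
332.0%

For Y = 20X^5:
If X → X(1 + 0.34)
Then Y → Y · (1 + 0.34)^5
     ≈ Y · 4.3204

Percentage change = ((1 + 0.34)^5 − 1) × 100% ≈ 332.0%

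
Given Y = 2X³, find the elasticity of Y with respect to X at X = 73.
Elasticity = 3

Elasticity = (dY/dX) · (X/Y)

dY/dX = 6·X²
At X = 73: dY/dX = 31974, Y = 778034

Elasticity = 31974 · (73 / 778034) = 3

Interpretation: for a small percentage change in X, the percentage change in Y is approximately 3.00 times as large.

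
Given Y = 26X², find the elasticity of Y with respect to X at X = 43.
Elasticity = 2

Elasticity = (dY/dX) · (X/Y)

dY/dX = 52·X
At X = 43: dY/dX = 2236, Y = 48074

Elasticity = 2236 · (43 / 48074) = 2

Interpretation: for a small percentage change in X, the percentage change in Y is approximately 2.00 times as large.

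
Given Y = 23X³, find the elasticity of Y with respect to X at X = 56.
Elasticity = 3

Elasticity = (dY/dX) · (X/Y)

dY/dX = 69·X²
At X = 56: dY/dX = 216384, Y = 4039168

Elasticity = 216384 · (56 / 4039168) = 3

Interpretation: for a small percentage change in X, the percentage change in Y is approximately 3.00 times as large.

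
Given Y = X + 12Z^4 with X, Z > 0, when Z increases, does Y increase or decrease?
Y increases

Taking the partial derivative:
∂Y/∂Z = 48Z^3

∂Y/∂Z = 48Z^3 > 0 (assuming positive values)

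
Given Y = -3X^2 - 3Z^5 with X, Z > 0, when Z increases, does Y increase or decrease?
Y decreases

Taking the partial derivative:
∂Y/∂Z = -15Z^4

∂Y/∂Z = -15Z^4 < 0 (assuming positive values)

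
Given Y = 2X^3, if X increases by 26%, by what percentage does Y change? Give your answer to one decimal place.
100.0%

For Y = 2X^3:
If X → X(1 + 0.26)
Then Y → Y · (1 + 0.26)^3
     ≈ Y · 2.0004

Percentage change = ((1 + 0.26)^3 − 1) × 100% ≈ 100.0%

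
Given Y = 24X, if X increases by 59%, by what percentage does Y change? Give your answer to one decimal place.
59.0%

For Y = 24X:
If X → X(1 + 0.59)
Then Y → Y · (1 + 0.59)^1
     = Y · 1.5900

Percentage change = ((1 + 0.59)^1 − 1) × 100% = 59.0%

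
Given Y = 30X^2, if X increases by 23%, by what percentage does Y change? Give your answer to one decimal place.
51.3%

For Y = 30X^2:
If X → X(1 + 0.23)
Then Y → Y · (1 + 0.23)^2
     = Y · 1.5129

Percentage change = ((1 + 0.23)^2 − 1) × 100% ≈ 51.3%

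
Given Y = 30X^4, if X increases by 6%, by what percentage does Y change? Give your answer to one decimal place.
26.2%

For Y = 30X^4:
If X → X(1 + 0.06)
Then Y → Y · (1 + 0.06)^4
     ≈ Y · 1.2625

Percentage change = ((1 + 0.06)^4 − 1) × 100% ≈ 26.2%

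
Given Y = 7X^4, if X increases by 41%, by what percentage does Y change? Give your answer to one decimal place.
295.3%

For Y = 7X^4:
If X → X(1 + 0.41)
Then Y → Y · (1 + 0.41)^4
     ≈ Y · 3.9525

Percentage change = ((1 + 0.41)^4 − 1) × 100% ≈ 295.3%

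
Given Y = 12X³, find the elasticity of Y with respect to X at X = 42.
Elasticity = 3

Elasticity = (dY/dX) · (X/Y)

dY/dX = 36·X²
At X = 42: dY/dX = 63504, Y = 889056

Elasticity = 63504 · (42 / 889056) = 3

Interpretation: for a small percentage change in X, the percentage change in Y is approximately 3.00 times as large.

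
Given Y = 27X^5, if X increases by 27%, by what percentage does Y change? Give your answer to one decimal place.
230.4%

For Y = 27X^5:
If X → X(1 + 0.27)
Then Y → Y · (1 + 0.27)^5
     ≈ Y · 3.3038

Percentage change = ((1 + 0.27)^5 − 1) × 100% ≈ 230.4%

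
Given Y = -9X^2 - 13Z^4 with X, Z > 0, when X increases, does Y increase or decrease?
Y decreases

Taking the partial derivative:
∂Y/∂X = -18X

∂Y/∂X = -18X < 0 (assuming positive values)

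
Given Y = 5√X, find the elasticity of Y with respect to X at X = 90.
Elasticity = 1/2

Elasticity = (dY/dX) · (X/Y)

dY/dX = 5/(2·√X)
At X = 90: dY/dX = √10/12, Y = 15·√10

Elasticity = (√10/12) · (90 / (15·√10)) = 1/2

Interpretation: for a small percentage change in X, the percentage change in Y is approximately 0.50 times as large.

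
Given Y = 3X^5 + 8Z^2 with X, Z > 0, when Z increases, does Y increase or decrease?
Y increases

Taking the partial derivative:
∂Y/∂Z = 16Z

∂Y/∂Z = 16Z > 0 (assuming positive values)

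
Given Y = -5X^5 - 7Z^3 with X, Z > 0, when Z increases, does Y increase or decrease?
Y decreases

Taking the partial derivative:
∂Y/∂Z = -21Z^2

∂Y/∂Z = -21Z^2 < 0 (assuming positive values)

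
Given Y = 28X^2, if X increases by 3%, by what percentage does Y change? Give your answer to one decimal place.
6.1%

For Y = 28X^2:
If X → X(1 + 0.03)
Then Y → Y · (1 + 0.03)^2
     = Y · 1.0609

Percentage change = ((1 + 0.03)^2 − 1) × 100% ≈ 6.1%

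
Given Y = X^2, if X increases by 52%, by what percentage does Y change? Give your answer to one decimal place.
131.0%

For Y = X^2:
If X → X(1 + 0.52)
Then Y → Y · (1 + 0.52)^2
     = Y · 2.3104

Percentage change = ((1 + 0.52)^2 − 1) × 100% ≈ 131.0%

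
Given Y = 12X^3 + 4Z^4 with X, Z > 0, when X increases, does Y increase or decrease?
Y increases

Taking the partial derivative:
∂Y/∂X = 36X^2

∂Y/∂X = 36X^2 > 0 (assuming positive values)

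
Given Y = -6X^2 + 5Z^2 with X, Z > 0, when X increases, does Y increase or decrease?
Y decreases

Taking the partial derivative:
∂Y/∂X = -12X

∂Y/∂X = -12X < 0 (assuming positive values)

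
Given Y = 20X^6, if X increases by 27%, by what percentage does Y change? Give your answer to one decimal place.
319.6%

For Y = 20X^6:
If X → X(1 + 0.27)
Then Y → Y · (1 + 0.27)^6
     ≈ Y · 4.1959

Percentage change = ((1 + 0.27)^6 − 1) × 100% ≈ 319.6%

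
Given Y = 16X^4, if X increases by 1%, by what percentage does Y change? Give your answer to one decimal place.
4.1%

For Y = 16X^4:
If X → X(1 + 0.01)
Then Y → Y · (1 + 0.01)^4
     ≈ Y · 1.0406

Percentage change = ((1 + 0.01)^4 − 1) × 100% ≈ 4.1%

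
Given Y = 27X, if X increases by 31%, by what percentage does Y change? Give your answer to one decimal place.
31.0%

For Y = 27X:
If X → X(1 + 0.31)
Then Y → Y · (1 + 0.31)^1
     = Y · 1.3100

Percentage change = ((1 + 0.31)^1 − 1) × 100% = 31.0%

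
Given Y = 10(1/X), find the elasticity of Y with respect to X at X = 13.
Elasticity = -1

Elasticity = (dY/dX) · (X/Y)

dY/dX = -10/X²
At X = 13: dY/dX = -10/169, Y = 10/13

Elasticity = (-10/169) · (13 / (10/13)) = -1

Interpretation: for a small percentage change in X, the percentage change in Y is approximately -1.00 times as large.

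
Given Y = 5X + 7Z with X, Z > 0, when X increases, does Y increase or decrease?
Y increases

Taking the partial derivative:
∂Y/∂X = 5

∂Y/∂X = 5 > 0 (assuming positive values)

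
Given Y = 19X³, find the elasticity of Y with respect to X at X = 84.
Elasticity = 3

Elasticity = (dY/dX) · (X/Y)

dY/dX = 57·X²
At X = 84: dY/dX = 402192, Y = 11261376

Elasticity = 402192 · (84 / 11261376) = 3

Interpretation: for a small percentage change in X, the percentage change in Y is approximately 3.00 times as large.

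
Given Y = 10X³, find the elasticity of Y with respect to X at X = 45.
Elasticity = 3

Elasticity = (dY/dX) · (X/Y)

dY/dX = 30·X²
At X = 45: dY/dX = 60750, Y = 911250

Elasticity = 60750 · (45 / 911250) = 3

Interpretation: for a small percentage change in X, the percentage change in Y is approximately 3.00 times as large.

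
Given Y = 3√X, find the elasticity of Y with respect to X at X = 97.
Elasticity = 1/2

Elasticity = (dY/dX) · (X/Y)

dY/dX = 3/(2·√X)
At X = 97: dY/dX = 3·√97/194, Y = 3·√97

Elasticity = (3·√97/194) · (97 / (3·√97)) = 1/2

Interpretation: for a small percentage change in X, the percentage change in Y is approximately 0.50 times as large.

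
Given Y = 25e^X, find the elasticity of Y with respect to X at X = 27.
Elasticity = 27

Elasticity = (dY/dX) · (X/Y)

dY/dX = 25·e^X
At X = 27: dY/dX = 25·e^27, Y = 25·e^27

Elasticity = (25·e^27) · (27 / (25·e^27)) = 27

Interpretation: for a small percentage change in X, the percentage change in Y is approximately 27.00 times as large.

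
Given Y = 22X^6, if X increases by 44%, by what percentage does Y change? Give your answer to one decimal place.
791.6%

For Y = 22X^6:
If X → X(1 + 0.44)
Then Y → Y · (1 + 0.44)^6
     ≈ Y · 8.9161

Percentage change = ((1 + 0.44)^6 − 1) × 100% ≈ 791.6%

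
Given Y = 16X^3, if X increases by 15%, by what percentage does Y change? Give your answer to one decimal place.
52.1%

For Y = 16X^3:
If X → X(1 + 0.15)
Then Y → Y · (1 + 0.15)^3
     ≈ Y · 1.5209

Percentage change = ((1 + 0.15)^3 − 1) × 100% ≈ 52.1%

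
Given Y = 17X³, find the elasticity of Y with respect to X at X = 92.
Elasticity = 3

Elasticity = (dY/dX) · (X/Y)

dY/dX = 51·X²
At X = 92: dY/dX = 431664, Y = 13237696

Elasticity = 431664 · (92 / 13237696) = 3

Interpretation: for a small percentage change in X, the percentage change in Y is approximately 3.00 times as large.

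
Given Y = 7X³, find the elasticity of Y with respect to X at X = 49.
Elasticity = 3

Elasticity = (dY/dX) · (X/Y)

dY/dX = 21·X²
At X = 49: dY/dX = 50421, Y = 823543

Elasticity = 50421 · (49 / 823543) = 3

Interpretation: for a small percentage change in X, the percentage change in Y is approximately 3.00 times as large.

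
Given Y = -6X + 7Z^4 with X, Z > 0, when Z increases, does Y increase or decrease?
Y increases

Taking the partial derivative:
∂Y/∂Z = 28Z^3

∂Y/∂Z = 28Z^3 > 0 (assuming positive values)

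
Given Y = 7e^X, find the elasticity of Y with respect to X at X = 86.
Elasticity = 86

Elasticity = (dY/dX) · (X/Y)

dY/dX = 7·e^X
At X = 86: dY/dX = 7·e^86, Y = 7·e^86

Elasticity = (7·e^86) · (86 / (7·e^86)) = 86

Interpretation: for a small percentage change in X, the percentage change in Y is approximately 86.00 times as large.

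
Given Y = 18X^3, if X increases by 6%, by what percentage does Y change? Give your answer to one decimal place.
19.1%

For Y = 18X^3:
If X → X(1 + 0.06)
Then Y → Y · (1 + 0.06)^3
     ≈ Y · 1.1910

Percentage change = ((1 + 0.06)^3 − 1) × 100% ≈ 19.1%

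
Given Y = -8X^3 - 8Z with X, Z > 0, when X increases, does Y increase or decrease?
Y decreases

Taking the partial derivative:
∂Y/∂X = -24X^2

∂Y/∂X = -24X^2 < 0 (assuming positive values)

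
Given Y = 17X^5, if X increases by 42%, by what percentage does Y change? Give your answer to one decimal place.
477.4%

For Y = 17X^5:
If X → X(1 + 0.42)
Then Y → Y · (1 + 0.42)^5
     ≈ Y · 5.7735

Percentage change = ((1 + 0.42)^5 − 1) × 100% ≈ 477.4%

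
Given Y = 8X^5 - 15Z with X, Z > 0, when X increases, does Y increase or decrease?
Y increases

Taking the partial derivative:
∂Y/∂X = 40X^4

∂Y/∂X = 40X^4 > 0 (assuming positive values)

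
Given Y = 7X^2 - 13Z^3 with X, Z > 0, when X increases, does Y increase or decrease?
Y increases

Taking the partial derivative:
∂Y/∂X = 14X

∂Y/∂X = 14X > 0 (assuming positive values)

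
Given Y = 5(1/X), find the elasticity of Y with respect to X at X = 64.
Elasticity = -1

Elasticity = (dY/dX) · (X/Y)

dY/dX = -5/X²
At X = 64: dY/dX = -5/4096, Y = 5/64

Elasticity = (-5/4096) · (64 / (5/64)) = -1

Interpretation: for a small percentage change in X, the percentage change in Y is approximately -1.00 times as large.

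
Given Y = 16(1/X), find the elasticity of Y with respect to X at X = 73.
Elasticity = -1

Elasticity = (dY/dX) · (X/Y)

dY/dX = -16/X²
At X = 73: dY/dX = -16/5329, Y = 16/73

Elasticity = (-16/5329) · (73 / (16/73)) = -1

Interpretation: for a small percentage change in X, the percentage change in Y is approximately -1.00 times as large.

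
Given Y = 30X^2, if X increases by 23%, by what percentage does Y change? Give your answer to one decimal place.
51.3%

For Y = 30X^2:
If X → X(1 + 0.23)
Then Y → Y · (1 + 0.23)^2
     = Y · 1.5129

Percentage change = ((1 + 0.23)^2 − 1) × 100% ≈ 51.3%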